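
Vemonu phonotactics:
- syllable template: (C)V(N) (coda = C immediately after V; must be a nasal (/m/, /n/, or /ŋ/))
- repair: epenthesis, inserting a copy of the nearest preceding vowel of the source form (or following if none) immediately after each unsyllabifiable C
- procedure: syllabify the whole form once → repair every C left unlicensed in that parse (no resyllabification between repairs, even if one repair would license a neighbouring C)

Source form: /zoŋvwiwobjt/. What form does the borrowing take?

Syllabifying with onset maximization leaves /v/, /b/, /j/, /t/ stranded (only a nasal (/m/, /n/, or /ŋ/) is licensed in coda position; onsets are limited to one consonant).
Epenthesis after each stranded consonant: /v/ → /vo/, /b/ → /bo/, /j/ → /jo/, /t/ → /to/.

zoŋvowiwobojoto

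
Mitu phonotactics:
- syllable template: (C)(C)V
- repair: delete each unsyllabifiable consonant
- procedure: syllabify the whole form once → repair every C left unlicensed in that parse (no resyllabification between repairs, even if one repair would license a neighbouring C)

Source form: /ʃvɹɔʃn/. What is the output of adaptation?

vɹɔ

Syllabifying with onset maximization leaves /ʃ/, /ʃ/, /n/ stranded (no codas are permitted; onsets may contain at most 2 consonants).
Deleting the stranded consonants removes /ʃ/, /ʃ/, /n/.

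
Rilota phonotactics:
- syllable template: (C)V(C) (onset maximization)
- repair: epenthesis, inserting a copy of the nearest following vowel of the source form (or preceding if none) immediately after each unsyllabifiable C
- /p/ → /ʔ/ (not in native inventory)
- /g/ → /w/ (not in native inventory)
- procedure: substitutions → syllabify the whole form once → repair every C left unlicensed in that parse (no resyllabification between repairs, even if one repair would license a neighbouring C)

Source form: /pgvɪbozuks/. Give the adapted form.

ʔɪwɪvɪbozuksu

Substitution: /p/ → /ʔ/, /g/ → /w/, giving /ʔwvɪbozuks/.
The consonants /ʔ/, /w/, /s/ cannot be parsed into a legal (C)V(C) syllable (at most one coda consonant is licensed; onsets are limited to one consonant).
Epenthesis after each stranded consonant: /ʔ/ → /ʔɪ/, /w/ → /wɪ/, /s/ → /su/.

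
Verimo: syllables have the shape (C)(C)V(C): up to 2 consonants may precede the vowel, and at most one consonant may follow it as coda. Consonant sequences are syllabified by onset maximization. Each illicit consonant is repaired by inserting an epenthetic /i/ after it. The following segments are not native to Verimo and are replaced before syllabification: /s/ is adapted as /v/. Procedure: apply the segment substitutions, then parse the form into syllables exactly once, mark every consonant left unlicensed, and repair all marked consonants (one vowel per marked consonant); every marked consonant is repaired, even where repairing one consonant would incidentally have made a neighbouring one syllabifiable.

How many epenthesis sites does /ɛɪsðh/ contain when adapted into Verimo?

After substitution the input is /ɛɪvðh/.
The unsyllabifiable consonants are /ð/, /h/; each receives one epenthetic vowel.

2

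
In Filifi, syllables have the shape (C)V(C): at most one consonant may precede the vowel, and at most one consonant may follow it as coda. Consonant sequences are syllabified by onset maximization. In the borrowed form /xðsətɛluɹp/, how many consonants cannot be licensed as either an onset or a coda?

The consonants /x/, /ð/, /p/ cannot be parsed into a legal (C)V(C) syllable (at most one coda consonant is licensed; onsets are limited to one consonant).

3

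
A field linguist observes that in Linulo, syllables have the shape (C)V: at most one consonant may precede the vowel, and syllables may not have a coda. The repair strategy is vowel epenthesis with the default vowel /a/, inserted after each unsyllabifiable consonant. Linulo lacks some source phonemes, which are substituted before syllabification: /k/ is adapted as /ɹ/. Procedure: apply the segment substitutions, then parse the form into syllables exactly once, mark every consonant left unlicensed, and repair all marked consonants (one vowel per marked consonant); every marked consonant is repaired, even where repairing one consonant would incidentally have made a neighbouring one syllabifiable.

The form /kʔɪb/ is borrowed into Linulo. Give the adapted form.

Substitution: /k/ → /ɹ/, giving /ɹʔɪb/.
Syllabifying with onset maximization leaves /ɹ/, /b/ stranded (no codas are permitted; onsets are limited to one consonant).
Each unlicensed consonant becomes the onset of a new syllable: /ɹ/ → /ɹa/, /b/ → /ba/.

ɹaʔɪba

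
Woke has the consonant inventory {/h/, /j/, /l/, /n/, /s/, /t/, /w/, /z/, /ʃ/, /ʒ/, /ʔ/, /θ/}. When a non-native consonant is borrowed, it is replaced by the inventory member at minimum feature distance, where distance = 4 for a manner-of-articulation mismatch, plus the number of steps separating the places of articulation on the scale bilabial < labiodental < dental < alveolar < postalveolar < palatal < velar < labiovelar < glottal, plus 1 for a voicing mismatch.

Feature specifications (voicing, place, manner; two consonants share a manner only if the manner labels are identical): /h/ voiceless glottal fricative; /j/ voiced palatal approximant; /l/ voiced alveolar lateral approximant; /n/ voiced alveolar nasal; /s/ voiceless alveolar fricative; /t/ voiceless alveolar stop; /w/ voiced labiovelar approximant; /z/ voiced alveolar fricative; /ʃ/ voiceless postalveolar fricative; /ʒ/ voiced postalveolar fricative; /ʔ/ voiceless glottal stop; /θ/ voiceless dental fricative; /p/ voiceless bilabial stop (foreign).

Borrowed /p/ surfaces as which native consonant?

/t/ is closest: same manner (stop), place distance 3 (bilabial→alveolar), same voicing; total 3. Next closest is /θ/ at distance 6.

t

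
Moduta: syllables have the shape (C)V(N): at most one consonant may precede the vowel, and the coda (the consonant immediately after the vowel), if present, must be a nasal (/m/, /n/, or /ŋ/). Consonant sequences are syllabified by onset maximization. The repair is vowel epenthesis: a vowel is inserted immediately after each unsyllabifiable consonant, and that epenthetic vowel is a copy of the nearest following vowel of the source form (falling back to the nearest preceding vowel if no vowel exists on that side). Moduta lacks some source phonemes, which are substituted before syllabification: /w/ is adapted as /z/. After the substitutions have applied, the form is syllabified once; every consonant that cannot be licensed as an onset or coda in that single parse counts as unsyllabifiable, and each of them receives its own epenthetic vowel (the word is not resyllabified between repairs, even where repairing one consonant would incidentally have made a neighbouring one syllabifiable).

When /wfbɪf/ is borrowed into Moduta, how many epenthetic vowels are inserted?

After substitution the input is /zfbɪf/.
The unsyllabifiable consonants are /z/, /f/, /f/; each receives one epenthetic vowel.

3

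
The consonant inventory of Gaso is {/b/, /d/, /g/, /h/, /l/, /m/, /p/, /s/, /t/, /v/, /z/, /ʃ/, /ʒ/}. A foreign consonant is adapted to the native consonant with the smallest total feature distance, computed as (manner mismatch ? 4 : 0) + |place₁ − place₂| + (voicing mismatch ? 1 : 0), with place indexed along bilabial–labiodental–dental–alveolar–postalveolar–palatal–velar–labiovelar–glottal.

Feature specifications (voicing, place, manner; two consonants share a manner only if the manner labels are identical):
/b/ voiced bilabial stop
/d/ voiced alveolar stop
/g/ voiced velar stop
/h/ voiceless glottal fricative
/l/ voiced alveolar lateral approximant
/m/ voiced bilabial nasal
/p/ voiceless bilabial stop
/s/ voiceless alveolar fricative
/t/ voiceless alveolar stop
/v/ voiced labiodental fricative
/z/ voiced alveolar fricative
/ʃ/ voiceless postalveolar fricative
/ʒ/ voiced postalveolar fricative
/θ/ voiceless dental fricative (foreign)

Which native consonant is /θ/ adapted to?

s

/s/ is closest: same manner (fricative), place distance 1 (dental→alveolar), same voicing; total 1. Next closest is /v/ at distance 2.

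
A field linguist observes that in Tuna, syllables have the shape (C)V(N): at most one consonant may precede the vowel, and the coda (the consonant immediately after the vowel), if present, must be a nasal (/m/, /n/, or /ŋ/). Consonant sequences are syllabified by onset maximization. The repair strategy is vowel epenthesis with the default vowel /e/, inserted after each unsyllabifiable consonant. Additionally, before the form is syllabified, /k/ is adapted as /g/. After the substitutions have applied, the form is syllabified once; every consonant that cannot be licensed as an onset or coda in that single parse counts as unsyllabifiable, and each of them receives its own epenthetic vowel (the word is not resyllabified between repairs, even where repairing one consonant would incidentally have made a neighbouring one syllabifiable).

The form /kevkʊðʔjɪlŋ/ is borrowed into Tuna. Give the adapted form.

gevegʊðeʔejɪleŋe

Substitution: /k/ → /g/, giving /gevgʊðʔjɪlŋ/.
The consonants /v/, /ð/, /ʔ/, /l/, /ŋ/ cannot be parsed into a legal (C)V(N) syllable (only a nasal (/m/, /n/, or /ŋ/) is licensed in coda position; onsets are limited to one consonant).
Each unlicensed consonant becomes the onset of a new syllable: /v/ → /ve/, /ð/ → /ðe/, /ʔ/ → /ʔe/, /l/ → /le/, /ŋ/ → /ŋe/.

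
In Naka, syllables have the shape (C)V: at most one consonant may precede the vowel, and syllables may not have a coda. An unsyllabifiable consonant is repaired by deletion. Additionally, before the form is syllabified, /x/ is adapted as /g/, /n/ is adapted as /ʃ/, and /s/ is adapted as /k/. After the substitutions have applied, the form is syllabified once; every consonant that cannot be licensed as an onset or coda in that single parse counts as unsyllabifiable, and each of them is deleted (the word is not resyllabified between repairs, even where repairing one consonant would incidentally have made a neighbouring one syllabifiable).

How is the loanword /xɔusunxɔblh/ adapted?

Substitution: /x/ → /g/, /s/ → /k/, /n/ → /ʃ/, giving /gɔukuʃgɔblh/.
The consonants /ʃ/, /b/, /l/, /h/ cannot be parsed into a legal (C)V syllable (no codas are permitted; onsets are limited to one consonant).
Each unlicensed consonant is deleted: /ʃ/, /b/, /l/, /h/.

gɔukugɔ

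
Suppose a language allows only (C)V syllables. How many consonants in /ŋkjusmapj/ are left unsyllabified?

The consonants /ŋ/, /k/, /s/, /p/, /j/ cannot be parsed into a legal (C)V syllable (no codas are permitted; onsets are limited to one consonant).

5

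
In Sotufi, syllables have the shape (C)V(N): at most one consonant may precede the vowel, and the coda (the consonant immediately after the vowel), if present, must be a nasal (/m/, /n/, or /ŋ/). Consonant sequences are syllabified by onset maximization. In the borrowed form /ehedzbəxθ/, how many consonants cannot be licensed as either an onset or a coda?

Under (C)V(N), the unsyllabifiable consonants are /d/, /z/, /x/, /θ/ (only a nasal (/m/, /n/, or /ŋ/) is licensed in coda position; onsets are limited to one consonant).

4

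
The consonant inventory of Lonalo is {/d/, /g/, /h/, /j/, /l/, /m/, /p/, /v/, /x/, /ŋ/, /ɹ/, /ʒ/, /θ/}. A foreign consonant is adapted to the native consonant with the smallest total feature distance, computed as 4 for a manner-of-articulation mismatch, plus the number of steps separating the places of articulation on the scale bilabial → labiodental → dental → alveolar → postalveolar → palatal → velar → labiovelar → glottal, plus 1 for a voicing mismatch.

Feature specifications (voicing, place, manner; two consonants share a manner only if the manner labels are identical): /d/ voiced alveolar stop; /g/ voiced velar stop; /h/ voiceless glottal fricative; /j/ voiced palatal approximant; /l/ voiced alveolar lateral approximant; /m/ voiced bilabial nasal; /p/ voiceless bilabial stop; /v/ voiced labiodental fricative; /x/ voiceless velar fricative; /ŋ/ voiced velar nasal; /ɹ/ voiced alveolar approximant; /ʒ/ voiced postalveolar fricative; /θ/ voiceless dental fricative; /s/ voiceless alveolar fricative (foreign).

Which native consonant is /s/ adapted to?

θ

/θ/ is closest: same manner (fricative), place distance 1 (alveolar→dental), same voicing; total 1. Next closest is /ʒ/ at distance 2.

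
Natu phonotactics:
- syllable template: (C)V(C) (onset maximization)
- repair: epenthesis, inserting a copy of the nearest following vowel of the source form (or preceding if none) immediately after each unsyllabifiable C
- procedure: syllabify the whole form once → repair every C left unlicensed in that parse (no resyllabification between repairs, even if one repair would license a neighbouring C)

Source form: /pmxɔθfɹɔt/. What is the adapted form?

pɔmɔxɔθfɔɹɔt

The consonants /p/, /m/, /f/ cannot be parsed into a legal (C)V(C) syllable (at most one coda consonant is licensed; onsets are limited to one consonant).
Epenthesis after each stranded consonant: /p/ → /pɔ/, /m/ → /mɔ/, /f/ → /fɔ/.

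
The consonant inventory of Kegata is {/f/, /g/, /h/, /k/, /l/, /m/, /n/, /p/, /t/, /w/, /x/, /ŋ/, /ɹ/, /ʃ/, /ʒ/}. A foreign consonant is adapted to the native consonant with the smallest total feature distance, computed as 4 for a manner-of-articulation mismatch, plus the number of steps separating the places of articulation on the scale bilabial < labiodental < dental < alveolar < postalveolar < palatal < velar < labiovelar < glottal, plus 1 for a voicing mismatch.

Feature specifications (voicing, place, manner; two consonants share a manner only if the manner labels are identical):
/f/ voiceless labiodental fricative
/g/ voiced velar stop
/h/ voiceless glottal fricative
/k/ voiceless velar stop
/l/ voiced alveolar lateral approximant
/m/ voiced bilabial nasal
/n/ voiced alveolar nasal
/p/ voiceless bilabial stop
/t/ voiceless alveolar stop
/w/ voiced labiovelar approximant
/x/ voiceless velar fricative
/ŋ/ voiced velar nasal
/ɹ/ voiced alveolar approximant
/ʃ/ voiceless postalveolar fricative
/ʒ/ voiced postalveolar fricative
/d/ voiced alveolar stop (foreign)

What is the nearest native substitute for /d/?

t

/t/ is closest: same manner (stop), place distance 0 (alveolar→alveolar), voicing differs (+1); total 1. Next closest is /g/ at distance 3.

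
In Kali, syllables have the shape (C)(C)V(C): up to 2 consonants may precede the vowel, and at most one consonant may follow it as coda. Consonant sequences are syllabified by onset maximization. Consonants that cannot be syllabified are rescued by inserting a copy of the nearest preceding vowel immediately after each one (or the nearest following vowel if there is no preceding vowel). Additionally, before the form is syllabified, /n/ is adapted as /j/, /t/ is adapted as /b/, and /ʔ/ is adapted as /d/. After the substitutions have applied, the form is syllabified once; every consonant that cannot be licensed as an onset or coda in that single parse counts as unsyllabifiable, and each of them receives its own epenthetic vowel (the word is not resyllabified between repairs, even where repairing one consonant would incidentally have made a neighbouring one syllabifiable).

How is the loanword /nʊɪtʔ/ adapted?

jʊɪbdɪ

Substitution: /n/ → /j/, /t/ → /b/, /ʔ/ → /d/, giving /jʊɪbd/.
Under (C)(C)V(C), the unsyllabifiable consonants are /d/ (at most one coda consonant is licensed; onsets may contain at most 2 consonants).
Each unlicensed consonant becomes the onset of a new syllable: /d/ → /dɪ/.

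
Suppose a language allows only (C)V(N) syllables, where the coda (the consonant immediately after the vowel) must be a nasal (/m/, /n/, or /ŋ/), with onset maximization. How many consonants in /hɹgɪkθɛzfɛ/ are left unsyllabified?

Syllabifying with onset maximization leaves /h/, /ɹ/, /k/, /z/ stranded (only a nasal (/m/, /n/, or /ŋ/) is licensed in coda position; onsets are limited to one consonant).

4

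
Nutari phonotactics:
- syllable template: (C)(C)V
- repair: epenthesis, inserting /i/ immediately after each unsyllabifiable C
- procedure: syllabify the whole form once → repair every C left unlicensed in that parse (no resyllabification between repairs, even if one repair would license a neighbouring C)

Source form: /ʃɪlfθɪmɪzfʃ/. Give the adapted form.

Syllabifying with onset maximization leaves /l/, /z/, /f/, /ʃ/ stranded (no codas are permitted; onsets may contain at most 2 consonants).
Each unlicensed consonant becomes the onset of a new syllable: /l/ → /li/, /z/ → /zi/, /f/ → /fi/, /ʃ/ → /ʃi/.

ʃɪlifθɪmɪzifiʃi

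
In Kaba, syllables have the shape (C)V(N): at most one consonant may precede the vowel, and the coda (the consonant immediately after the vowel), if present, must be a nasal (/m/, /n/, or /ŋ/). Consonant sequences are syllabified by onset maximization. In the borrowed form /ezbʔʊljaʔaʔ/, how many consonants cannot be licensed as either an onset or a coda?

The consonants /z/, /b/, /l/, /ʔ/ cannot be parsed into a legal (C)V(N) syllable (only a nasal (/m/, /n/, or /ŋ/) is licensed in coda position; onsets are limited to one consonant).

4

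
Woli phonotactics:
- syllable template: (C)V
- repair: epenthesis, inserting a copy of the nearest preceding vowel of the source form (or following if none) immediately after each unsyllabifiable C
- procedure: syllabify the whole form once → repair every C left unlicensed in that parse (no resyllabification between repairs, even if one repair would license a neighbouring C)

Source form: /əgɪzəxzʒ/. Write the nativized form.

Under (C)V, the unsyllabifiable consonants are /x/, /z/, /ʒ/ (no codas are permitted; onsets are limited to one consonant).
Each unlicensed consonant becomes the onset of a new syllable: /x/ → /xə/, /z/ → /zə/, /ʒ/ → /ʒə/.

əgɪzəxəzəʒə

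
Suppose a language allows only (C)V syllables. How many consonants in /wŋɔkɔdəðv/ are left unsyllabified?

3

The consonants /w/, /ð/, /v/ cannot be parsed into a legal (C)V syllable (no codas are permitted; onsets are limited to one consonant).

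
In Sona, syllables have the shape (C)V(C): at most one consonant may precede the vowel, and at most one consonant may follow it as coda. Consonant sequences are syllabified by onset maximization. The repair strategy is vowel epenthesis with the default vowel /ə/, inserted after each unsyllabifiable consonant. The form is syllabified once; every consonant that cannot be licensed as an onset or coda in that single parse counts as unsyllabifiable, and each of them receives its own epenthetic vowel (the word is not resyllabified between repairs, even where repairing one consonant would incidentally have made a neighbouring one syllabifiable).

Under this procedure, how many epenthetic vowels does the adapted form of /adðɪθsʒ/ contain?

2

The unsyllabifiable consonants are /s/, /ʒ/; each receives one epenthetic vowel.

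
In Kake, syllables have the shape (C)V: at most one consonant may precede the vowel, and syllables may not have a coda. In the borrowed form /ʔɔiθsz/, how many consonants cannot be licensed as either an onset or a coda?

The consonants /θ/, /s/, /z/ cannot be parsed into a legal (C)V syllable (no codas are permitted; onsets are limited to one consonant).

3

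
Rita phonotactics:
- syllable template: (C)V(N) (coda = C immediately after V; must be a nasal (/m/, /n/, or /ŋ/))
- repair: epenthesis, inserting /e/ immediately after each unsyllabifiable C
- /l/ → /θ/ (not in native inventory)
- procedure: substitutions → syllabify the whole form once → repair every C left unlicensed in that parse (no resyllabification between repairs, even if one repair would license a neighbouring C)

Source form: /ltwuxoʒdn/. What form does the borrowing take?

Substitution: /l/ → /θ/, giving /θtwuxoʒdn/.
Syllabifying with onset maximization leaves /θ/, /t/, /ʒ/, /d/, /n/ stranded (only a nasal (/m/, /n/, or /ŋ/) is licensed in coda position; onsets are limited to one consonant).
Each unlicensed consonant becomes the onset of a new syllable: /θ/ → /θe/, /t/ → /te/, /ʒ/ → /ʒe/, /d/ → /de/, /n/ → /ne/.

θetewuxoʒedene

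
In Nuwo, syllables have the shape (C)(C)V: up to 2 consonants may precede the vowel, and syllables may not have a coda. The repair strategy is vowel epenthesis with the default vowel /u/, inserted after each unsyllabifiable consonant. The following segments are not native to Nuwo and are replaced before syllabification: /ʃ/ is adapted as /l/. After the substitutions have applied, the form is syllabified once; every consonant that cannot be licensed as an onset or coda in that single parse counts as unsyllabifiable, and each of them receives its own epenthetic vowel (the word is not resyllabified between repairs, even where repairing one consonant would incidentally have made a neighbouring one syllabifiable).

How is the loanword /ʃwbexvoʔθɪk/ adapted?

luwbexvoʔθɪku

Substitution: /ʃ/ → /l/, giving /lwbexvoʔθɪk/.
The consonants /l/, /k/ cannot be parsed into a legal (C)(C)V syllable (no codas are permitted; onsets may contain at most 2 consonants).
Inserting the epenthetic vowel yields /l/ → /lu/, /k/ → /ku/.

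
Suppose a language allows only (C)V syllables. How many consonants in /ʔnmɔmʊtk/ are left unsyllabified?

Under (C)V, the unsyllabifiable consonants are /ʔ/, /n/, /t/, /k/ (no codas are permitted; onsets are limited to one consonant).

4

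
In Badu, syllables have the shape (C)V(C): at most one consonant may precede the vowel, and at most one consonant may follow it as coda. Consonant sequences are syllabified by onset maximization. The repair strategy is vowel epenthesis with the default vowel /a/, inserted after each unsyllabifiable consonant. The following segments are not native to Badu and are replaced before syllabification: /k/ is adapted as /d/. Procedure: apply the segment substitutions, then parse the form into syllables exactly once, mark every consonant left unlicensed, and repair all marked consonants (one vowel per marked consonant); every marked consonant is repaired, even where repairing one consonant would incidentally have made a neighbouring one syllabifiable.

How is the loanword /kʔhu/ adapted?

Substitution: /k/ → /d/, giving /dʔhu/.
Syllabifying with onset maximization leaves /d/, /ʔ/ stranded (at most one coda consonant is licensed; onsets are limited to one consonant).
Epenthesis after each stranded consonant: /d/ → /da/, /ʔ/ → /ʔa/.

daʔahu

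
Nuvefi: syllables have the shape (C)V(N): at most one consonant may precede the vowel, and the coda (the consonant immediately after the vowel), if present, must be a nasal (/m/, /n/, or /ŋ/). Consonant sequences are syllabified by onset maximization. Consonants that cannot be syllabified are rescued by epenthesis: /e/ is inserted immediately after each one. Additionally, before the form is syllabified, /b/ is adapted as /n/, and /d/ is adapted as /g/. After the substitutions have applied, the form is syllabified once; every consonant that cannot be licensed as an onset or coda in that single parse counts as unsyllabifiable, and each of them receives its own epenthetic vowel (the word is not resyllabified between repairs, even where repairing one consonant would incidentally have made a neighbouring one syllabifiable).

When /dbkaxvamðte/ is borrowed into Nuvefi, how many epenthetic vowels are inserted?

After substitution the input is /gnkaxvamðte/.
The unsyllabifiable consonants are /g/, /n/, /x/, /ð/; each receives one epenthetic vowel.

4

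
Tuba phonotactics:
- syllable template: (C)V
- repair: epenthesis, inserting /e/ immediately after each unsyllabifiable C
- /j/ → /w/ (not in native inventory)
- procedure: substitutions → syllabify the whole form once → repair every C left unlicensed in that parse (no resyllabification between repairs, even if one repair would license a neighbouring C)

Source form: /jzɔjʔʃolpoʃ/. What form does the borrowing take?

wezɔweʔeʃolepoʃe

Substitution: /j/ → /w/, giving /wzɔwʔʃolpoʃ/.
Under (C)V, the unsyllabifiable consonants are /w/, /w/, /ʔ/, /l/, /ʃ/ (no codas are permitted; onsets are limited to one consonant).
Inserting the epenthetic vowel yields /w/ → /we/, /w/ → /we/, /ʔ/ → /ʔe/, /l/ → /le/, /ʃ/ → /ʃe/.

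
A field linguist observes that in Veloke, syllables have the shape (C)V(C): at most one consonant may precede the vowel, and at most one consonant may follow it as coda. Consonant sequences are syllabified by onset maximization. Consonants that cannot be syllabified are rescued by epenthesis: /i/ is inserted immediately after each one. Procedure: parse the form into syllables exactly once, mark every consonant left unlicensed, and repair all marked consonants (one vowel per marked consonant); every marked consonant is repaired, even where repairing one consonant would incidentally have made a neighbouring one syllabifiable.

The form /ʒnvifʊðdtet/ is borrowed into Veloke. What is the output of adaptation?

ʒinivifʊðditet

Under (C)V(C), the unsyllabifiable consonants are /ʒ/, /n/, /d/ (at most one coda consonant is licensed; onsets are limited to one consonant).
Each unlicensed consonant becomes the onset of a new syllable: /ʒ/ → /ʒi/, /n/ → /ni/, /d/ → /di/.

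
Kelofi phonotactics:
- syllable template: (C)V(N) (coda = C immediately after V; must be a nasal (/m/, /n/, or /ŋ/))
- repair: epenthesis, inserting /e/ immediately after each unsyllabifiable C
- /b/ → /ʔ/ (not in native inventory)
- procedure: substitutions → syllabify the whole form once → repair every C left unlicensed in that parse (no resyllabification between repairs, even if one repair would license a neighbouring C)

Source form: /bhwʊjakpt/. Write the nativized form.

Substitution: /b/ → /ʔ/, giving /ʔhwʊjakpt/.
The consonants /ʔ/, /h/, /k/, /p/, /t/ cannot be parsed into a legal (C)V(N) syllable (only a nasal (/m/, /n/, or /ŋ/) is licensed in coda position; onsets are limited to one consonant).
Epenthesis after each stranded consonant: /ʔ/ → /ʔe/, /h/ → /he/, /k/ → /ke/, /p/ → /pe/, /t/ → /te/.

ʔehewʊjakepete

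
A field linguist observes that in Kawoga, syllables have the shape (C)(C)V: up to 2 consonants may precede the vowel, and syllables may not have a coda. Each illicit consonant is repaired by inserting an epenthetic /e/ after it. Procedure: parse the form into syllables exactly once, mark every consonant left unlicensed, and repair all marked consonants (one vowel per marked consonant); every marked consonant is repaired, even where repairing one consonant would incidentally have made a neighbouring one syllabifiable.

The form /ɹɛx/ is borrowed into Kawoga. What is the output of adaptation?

Syllabifying with onset maximization leaves /x/ stranded (no codas are permitted; onsets may contain at most 2 consonants).
Inserting the epenthetic vowel yields /x/ → /xe/.

ɹɛxe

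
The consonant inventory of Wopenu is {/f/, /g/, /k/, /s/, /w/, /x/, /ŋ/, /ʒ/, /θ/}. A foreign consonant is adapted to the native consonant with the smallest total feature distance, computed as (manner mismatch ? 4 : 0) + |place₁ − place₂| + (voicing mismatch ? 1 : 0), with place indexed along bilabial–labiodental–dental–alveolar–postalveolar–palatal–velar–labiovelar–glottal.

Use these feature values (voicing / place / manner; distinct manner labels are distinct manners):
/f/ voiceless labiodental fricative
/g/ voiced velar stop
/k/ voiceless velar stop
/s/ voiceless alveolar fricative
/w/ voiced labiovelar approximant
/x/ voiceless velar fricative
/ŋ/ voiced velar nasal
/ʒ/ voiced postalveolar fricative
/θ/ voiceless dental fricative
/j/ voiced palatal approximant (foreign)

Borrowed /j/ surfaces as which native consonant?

w

/w/ is closest: same manner (approximant), place distance 2 (palatal→labiovelar), same voicing; total 2. Next closest is /g/ at distance 5.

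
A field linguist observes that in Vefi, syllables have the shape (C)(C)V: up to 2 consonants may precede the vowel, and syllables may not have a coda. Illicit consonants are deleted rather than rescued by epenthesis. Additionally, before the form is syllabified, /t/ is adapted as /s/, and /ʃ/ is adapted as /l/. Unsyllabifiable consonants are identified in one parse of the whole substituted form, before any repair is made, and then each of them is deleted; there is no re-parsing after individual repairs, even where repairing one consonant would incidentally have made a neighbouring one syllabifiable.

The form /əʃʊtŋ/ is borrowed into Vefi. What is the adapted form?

Substitution: /ʃ/ → /l/, /t/ → /s/, giving /əlʊsŋ/.
Syllabifying with onset maximization leaves /s/, /ŋ/ stranded (no codas are permitted; onsets may contain at most 2 consonants).
Each unlicensed consonant is deleted: /s/, /ŋ/.

əlʊ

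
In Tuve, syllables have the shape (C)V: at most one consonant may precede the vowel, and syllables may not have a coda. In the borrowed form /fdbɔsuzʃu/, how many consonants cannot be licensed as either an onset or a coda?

3

Syllabifying with onset maximization leaves /f/, /d/, /z/ stranded (no codas are permitted; onsets are limited to one consonant).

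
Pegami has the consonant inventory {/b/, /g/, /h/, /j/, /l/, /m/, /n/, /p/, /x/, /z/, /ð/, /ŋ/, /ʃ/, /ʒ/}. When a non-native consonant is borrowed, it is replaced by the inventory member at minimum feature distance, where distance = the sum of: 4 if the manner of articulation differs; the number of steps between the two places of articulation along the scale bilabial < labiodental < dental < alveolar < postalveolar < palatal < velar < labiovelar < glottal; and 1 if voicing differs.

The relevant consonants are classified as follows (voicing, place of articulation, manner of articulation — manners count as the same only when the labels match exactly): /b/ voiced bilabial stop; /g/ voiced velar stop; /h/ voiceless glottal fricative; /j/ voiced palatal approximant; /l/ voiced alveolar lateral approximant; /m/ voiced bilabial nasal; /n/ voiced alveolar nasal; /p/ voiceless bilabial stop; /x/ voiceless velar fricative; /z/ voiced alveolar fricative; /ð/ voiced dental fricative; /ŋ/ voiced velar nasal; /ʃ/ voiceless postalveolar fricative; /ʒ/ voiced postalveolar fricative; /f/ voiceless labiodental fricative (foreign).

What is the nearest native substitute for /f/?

/ð/ is closest: same manner (fricative), place distance 1 (labiodental→dental), voicing differs (+1); total 2. Next closest is /z/ at distance 3.

ð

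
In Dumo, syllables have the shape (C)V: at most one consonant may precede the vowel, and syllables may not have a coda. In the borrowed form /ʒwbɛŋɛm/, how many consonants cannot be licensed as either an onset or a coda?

Syllabifying with onset maximization leaves /ʒ/, /w/, /m/ stranded (no codas are permitted; onsets are limited to one consonant).

3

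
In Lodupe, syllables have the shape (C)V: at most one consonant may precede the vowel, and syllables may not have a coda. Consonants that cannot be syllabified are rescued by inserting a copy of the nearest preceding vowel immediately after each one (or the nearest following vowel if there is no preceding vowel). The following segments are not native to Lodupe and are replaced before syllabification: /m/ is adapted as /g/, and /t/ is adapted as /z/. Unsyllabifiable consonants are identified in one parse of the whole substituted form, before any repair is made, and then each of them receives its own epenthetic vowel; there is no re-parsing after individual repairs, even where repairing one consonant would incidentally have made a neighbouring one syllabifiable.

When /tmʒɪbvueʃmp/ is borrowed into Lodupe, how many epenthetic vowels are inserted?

After substitution the input is /zgʒɪbvueʃgp/.
The unsyllabifiable consonants are /z/, /g/, /b/, /ʃ/, /g/, /p/; each receives one epenthetic vowel.

6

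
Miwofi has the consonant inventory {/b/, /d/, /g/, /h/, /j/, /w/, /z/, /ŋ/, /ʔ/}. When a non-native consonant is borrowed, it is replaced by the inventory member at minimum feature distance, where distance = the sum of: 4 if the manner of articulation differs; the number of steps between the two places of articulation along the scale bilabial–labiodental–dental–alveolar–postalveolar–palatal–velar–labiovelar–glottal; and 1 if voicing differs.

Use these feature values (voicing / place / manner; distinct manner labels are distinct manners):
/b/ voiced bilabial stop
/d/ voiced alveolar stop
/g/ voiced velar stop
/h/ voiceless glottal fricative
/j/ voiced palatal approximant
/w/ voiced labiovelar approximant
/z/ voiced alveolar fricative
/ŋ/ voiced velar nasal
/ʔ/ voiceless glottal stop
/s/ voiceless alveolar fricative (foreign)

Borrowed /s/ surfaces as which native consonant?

z

/z/ is closest: same manner (fricative), place distance 0 (alveolar→alveolar), voicing differs (+1); total 1. Next closest is /d/ at distance 5.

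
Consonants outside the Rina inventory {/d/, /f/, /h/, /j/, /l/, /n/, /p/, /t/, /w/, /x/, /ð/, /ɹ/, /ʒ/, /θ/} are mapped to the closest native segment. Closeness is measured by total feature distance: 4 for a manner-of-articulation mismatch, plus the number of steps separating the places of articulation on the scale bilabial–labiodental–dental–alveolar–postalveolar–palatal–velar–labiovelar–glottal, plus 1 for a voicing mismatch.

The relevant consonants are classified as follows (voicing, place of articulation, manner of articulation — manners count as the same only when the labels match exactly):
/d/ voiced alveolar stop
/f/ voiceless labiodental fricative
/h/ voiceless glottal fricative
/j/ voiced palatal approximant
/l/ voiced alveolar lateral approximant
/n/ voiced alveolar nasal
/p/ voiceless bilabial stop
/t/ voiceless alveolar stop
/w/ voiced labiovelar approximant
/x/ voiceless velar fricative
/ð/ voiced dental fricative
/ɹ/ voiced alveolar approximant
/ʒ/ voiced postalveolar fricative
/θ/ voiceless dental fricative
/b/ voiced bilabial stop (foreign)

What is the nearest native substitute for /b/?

p

/p/ is closest: same manner (stop), place distance 0 (bilabial→bilabial), voicing differs (+1); total 1. Next closest is /d/ at distance 3.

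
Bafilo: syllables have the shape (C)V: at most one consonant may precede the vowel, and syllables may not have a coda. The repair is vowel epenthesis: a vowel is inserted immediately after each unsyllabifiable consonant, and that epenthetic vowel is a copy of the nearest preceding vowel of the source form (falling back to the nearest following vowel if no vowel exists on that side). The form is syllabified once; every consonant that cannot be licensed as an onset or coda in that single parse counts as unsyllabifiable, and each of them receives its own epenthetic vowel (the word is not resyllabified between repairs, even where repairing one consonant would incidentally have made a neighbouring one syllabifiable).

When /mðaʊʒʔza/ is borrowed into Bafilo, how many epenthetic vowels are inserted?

3

The unsyllabifiable consonants are /m/, /ʒ/, /ʔ/; each receives one epenthetic vowel.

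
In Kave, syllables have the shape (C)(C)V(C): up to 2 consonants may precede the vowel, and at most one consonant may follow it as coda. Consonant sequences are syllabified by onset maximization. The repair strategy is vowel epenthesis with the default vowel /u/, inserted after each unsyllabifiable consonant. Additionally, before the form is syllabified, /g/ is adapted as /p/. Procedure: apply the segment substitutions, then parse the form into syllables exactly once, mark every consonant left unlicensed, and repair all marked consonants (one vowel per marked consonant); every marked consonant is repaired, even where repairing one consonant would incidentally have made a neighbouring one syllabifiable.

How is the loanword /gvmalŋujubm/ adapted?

Substitution: /g/ → /p/, giving /pvmalŋujubm/.
Syllabifying with onset maximization leaves /p/, /m/ stranded (at most one coda consonant is licensed; onsets may contain at most 2 consonants).
Each unlicensed consonant becomes the onset of a new syllable: /p/ → /pu/, /m/ → /mu/.

puvmalŋujubmu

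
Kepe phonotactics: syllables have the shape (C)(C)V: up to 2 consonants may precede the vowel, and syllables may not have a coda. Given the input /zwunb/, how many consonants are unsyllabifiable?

Under (C)(C)V, the unsyllabifiable consonants are /n/, /b/ (no codas are permitted; onsets may contain at most 2 consonants).

2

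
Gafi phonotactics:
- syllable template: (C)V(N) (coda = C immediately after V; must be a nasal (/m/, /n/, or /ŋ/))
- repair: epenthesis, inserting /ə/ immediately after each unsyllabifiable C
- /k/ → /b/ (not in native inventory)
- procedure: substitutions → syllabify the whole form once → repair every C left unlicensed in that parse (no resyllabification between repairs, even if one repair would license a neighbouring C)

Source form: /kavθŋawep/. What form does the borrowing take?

bavəθəŋawepə

Substitution: /k/ → /b/, giving /bavθŋawep/.
Under (C)V(N), the unsyllabifiable consonants are /v/, /θ/, /p/ (only a nasal (/m/, /n/, or /ŋ/) is licensed in coda position; onsets are limited to one consonant).
Each unlicensed consonant becomes the onset of a new syllable: /v/ → /və/, /θ/ → /θə/, /p/ → /pə/.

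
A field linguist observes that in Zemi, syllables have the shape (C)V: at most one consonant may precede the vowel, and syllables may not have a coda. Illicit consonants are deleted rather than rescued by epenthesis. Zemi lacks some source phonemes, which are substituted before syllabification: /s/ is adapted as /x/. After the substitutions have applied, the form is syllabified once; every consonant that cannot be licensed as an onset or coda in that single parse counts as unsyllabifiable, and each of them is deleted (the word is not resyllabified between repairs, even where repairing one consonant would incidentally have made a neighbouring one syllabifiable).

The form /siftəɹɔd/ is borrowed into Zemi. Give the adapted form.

Substitution: /s/ → /x/, giving /xiftəɹɔd/.
The consonants /f/, /d/ cannot be parsed into a legal (C)V syllable (no codas are permitted; onsets are limited to one consonant).
Deletion applies to /f/, /d/.

xitəɹɔ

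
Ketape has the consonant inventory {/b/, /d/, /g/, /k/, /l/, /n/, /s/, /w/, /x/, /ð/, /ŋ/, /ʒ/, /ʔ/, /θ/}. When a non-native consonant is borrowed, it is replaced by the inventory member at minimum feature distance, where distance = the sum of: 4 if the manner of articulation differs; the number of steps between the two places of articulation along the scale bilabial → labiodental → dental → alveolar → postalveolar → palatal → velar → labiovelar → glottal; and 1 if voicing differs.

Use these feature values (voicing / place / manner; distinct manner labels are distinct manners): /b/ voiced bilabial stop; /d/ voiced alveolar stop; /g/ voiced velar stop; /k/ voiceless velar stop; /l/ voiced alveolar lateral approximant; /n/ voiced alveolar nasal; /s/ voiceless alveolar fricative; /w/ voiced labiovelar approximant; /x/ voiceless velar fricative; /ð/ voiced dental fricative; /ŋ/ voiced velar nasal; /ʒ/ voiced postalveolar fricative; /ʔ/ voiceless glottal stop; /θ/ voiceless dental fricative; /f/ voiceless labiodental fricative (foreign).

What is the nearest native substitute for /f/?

/θ/ is closest: same manner (fricative), place distance 1 (labiodental→dental), same voicing; total 1. Next closest is /s/ at distance 2.

θ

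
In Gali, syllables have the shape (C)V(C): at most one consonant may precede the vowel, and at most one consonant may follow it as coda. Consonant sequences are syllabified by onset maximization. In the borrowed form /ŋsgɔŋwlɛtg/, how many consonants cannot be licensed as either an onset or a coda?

4

The consonants /ŋ/, /s/, /w/, /g/ cannot be parsed into a legal (C)V(C) syllable (at most one coda consonant is licensed; onsets are limited to one consonant).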